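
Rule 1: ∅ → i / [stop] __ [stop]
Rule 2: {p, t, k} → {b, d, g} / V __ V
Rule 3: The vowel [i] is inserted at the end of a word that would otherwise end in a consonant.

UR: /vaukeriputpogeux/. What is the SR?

vaugeribudibogeuxi

Rule 1 (stop-cluster i-epenthesis): /t/ and /p/ form a stop–stop cluster, so [i] is inserted between them. /vaukeriputpogeux/ → vaukeriputipogeux.
Rule 2 (intervocalic voicing): /k/ is a voiceless stop between vowels /u/ and /e/, so it voices to [g]. /p/ is a voiceless stop between vowels /i/ and /u/, so it voices to [b]. /t/ is a voiceless stop between vowels /u/ and /i/, so it voices to [d]. /p/ is a voiceless stop between vowels /i/ and /o/, so it voices to [b]. /vaukeriputipogeux/ → vaugeribudibogeux.
Rule 3 (final i-epenthesis): the form ends in the consonant /x/, so [i] is inserted word-finally. /vaugeribudibogeux/ → vaugeribudibogeuxi.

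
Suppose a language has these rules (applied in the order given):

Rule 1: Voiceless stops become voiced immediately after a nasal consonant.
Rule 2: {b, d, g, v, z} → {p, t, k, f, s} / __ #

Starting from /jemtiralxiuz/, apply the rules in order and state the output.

jemdiralxius

Rule 1 (post-nasal voicing): /t/ is a voiceless stop immediately after the nasal /m/, so it voices to [d]. /jemtiralxiuz/ → jemdiralxiuz.
Rule 2 (final devoicing): /z/ is a voiced obstruent in word-final position, so it devoices to [s]. /jemdiralxiuz/ → jemdiralxius.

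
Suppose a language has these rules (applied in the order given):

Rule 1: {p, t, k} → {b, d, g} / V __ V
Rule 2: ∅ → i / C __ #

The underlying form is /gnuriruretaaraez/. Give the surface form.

gnuriruredaaraezi

Rule 1 (intervocalic voicing): /t/ is a voiceless stop between vowels /e/ and /a/, so it voices to [d]. /gnuriruretaaraez/ → gnuriruredaaraez.
Rule 2 (final i-epenthesis): the form ends in the consonant /z/, so [i] is inserted word-finally. /gnuriruredaaraez/ → gnuriruredaaraezi.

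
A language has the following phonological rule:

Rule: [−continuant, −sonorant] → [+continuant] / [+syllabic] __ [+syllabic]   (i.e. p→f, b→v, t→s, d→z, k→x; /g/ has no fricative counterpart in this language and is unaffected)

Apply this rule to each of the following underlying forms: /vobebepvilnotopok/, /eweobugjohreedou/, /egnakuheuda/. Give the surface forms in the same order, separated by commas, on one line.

vovevepvilnosofok, eweovugjohreezou, egnaxuheuza

/vobebepvilnotopok/: /b/ is a stop between vowels /o/ and /e/, so it spirantizes to the fricative [v]. /b/ is a stop between vowels /e/ and /e/, so it spirantizes to the fricative [v]. /t/ is a stop between vowels /o/ and /o/, so it spirantizes to the fricative [s]. /p/ is a stop between vowels /o/ and /o/, so it spirantizes to the fricative [f]. → [vovevepvilnosofok].
/eweobugjohreedou/: /b/ is a stop between vowels /o/ and /u/, so it spirantizes to the fricative [v]. /d/ is a stop between vowels /e/ and /o/, so it spirantizes to the fricative [z]. → [eweovugjohreezou].
/egnakuheuda/: /k/ is a stop between vowels /a/ and /u/, so it spirantizes to the fricative [x]. /d/ is a stop between vowels /u/ and /a/, so it spirantizes to the fricative [z]. → [egnaxuheuza].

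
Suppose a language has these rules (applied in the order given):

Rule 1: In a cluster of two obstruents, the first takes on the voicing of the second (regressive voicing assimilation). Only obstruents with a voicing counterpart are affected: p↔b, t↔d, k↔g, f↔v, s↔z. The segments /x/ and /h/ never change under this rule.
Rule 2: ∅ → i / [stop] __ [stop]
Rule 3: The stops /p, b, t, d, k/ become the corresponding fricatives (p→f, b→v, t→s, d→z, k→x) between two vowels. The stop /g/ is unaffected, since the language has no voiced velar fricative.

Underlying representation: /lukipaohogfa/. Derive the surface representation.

luxifaohokfa

Rule 1 (regressive voicing assimilation): /g/ precedes the voiceless obstruent /f/, so it devoices to [k] by assimilation. /lukipaohogfa/ → lukipaohokfa.
Rule 2 (stop-cluster i-epenthesis): no segment meets the environment; /lukipaohokfa/ is unchanged.
Rule 3 (intervocalic spirantization): /k/ is a stop between vowels /u/ and /i/, so it spirantizes to the fricative [x]. /p/ is a stop between vowels /i/ and /a/, so it spirantizes to the fricative [f]. /lukipaohokfa/ → luxifaohokfa.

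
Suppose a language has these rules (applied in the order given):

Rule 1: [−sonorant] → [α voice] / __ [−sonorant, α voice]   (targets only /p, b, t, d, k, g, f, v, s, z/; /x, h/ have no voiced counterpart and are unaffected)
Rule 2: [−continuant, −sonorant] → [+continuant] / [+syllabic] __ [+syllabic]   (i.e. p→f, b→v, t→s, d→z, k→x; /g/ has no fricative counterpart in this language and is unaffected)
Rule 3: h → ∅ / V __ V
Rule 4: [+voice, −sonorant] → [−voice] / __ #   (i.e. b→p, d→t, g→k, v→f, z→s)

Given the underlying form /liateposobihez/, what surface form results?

liasefosovies

Rule 1 (regressive voicing assimilation): no segment meets the environment; /liateposobihez/ is unchanged.
Rule 2 (intervocalic spirantization): /t/ is a stop between vowels /a/ and /e/, so it spirantizes to the fricative [s]. /p/ is a stop between vowels /e/ and /o/, so it spirantizes to the fricative [f]. /b/ is a stop between vowels /o/ and /i/, so it spirantizes to the fricative [v]. /liateposobihez/ → liasefosovihez.
Rule 3 (intervocalic h-deletion): /h/ occurs between vowels /i/ and /e/, so it deletes. /liasefosovihez/ → liasefosoviez.
Rule 4 (final devoicing): /z/ is a voiced obstruent in word-final position, so it devoices to [s]. /liasefosoviez/ → liasefosovies.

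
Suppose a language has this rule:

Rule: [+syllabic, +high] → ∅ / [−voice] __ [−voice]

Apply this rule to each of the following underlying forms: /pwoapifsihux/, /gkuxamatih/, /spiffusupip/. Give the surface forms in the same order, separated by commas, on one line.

pwoapfshx, gkxamath, spffspp

/pwoapifsihux/: /i/ is a high vowel flanked by voiceless consonants /p/ and /f/, so it deletes. /i/ is a high vowel flanked by voiceless consonants /s/ and /h/, so it deletes. /u/ is a high vowel flanked by voiceless consonants /h/ and /x/, so it deletes. → [pwoapfshx].
/gkuxamatih/: /u/ is a high vowel flanked by voiceless consonants /k/ and /x/, so it deletes. /i/ is a high vowel flanked by voiceless consonants /t/ and /h/, so it deletes. → [gkxamath].
/spiffusupip/: /i/ is a high vowel flanked by voiceless consonants /p/ and /f/, so it deletes. /u/ is a high vowel flanked by voiceless consonants /f/ and /s/, so it deletes. /u/ is a high vowel flanked by voiceless consonants /s/ and /p/, so it deletes. /i/ is a high vowel flanked by voiceless consonants /p/ and /p/, so it deletes. → [spffspp].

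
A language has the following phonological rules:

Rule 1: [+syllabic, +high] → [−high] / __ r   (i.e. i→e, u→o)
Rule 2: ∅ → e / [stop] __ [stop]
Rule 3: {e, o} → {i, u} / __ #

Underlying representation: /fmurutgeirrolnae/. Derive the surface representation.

fmorutegeerrolnai

Rule 1 (pre-rhotic lowering): /u/ is a high vowel immediately before /r/, so it lowers to [o]. /i/ is a high vowel immediately before /r/, so it lowers to [e]. /fmurutgeirrolnae/ → fmorutgeerrolnae.
Rule 2 (stop-cluster e-epenthesis): /t/ and /g/ form a stop–stop cluster, so [e] is inserted between them. /fmorutgeerrolnae/ → fmorutegeerrolnae.
Rule 3 (final vowel raising): /e/ is a mid vowel in word-final position, so it raises to [i]. /fmorutegeerrolnae/ → fmorutegeerrolnai.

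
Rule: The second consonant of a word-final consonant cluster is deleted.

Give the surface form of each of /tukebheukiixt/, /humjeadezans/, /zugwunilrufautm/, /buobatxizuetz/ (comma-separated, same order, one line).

tukebheukiix, humjeadezan, zugwunilrufaut, buobatxizuet

/tukebheukiixt/: /t/ is the second consonant of a word-final cluster /xt/, so it deletes. → [tukebheukiix].
/humjeadezans/: /s/ is the second consonant of a word-final cluster /ns/, so it deletes. → [humjeadezan].
/zugwunilrufautm/: /m/ is the second consonant of a word-final cluster /tm/, so it deletes. → [zugwunilrufaut].
/buobatxizuetz/: /z/ is the second consonant of a word-final cluster /tz/, so it deletes. → [buobatxizuet].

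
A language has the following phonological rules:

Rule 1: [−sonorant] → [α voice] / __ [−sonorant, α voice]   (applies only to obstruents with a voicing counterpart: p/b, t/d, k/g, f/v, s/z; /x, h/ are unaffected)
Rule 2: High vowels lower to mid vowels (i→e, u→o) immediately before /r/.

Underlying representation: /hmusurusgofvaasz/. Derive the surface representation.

hmusoruzgovvaazz

Rule 1 (regressive voicing assimilation): /s/ precedes the voiced obstruent /g/, so it voices to [z] by assimilation. /f/ precedes the voiced obstruent /v/, so it voices to [v] by assimilation. /s/ precedes the voiced obstruent /z/, so it voices to [z] by assimilation. /hmusurusgofvaasz/ → hmusuruzgovvaazz.
Rule 2 (pre-rhotic lowering): /u/ is a high vowel immediately before /r/, so it lowers to [o]. /hmusuruzgovvaazz/ → hmusoruzgovvaazz.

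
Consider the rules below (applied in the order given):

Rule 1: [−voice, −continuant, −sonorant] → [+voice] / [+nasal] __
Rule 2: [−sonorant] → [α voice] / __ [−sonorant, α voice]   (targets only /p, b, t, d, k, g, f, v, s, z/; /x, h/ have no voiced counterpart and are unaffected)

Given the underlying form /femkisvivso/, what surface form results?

femgizvifso

Rule 1 (post-nasal voicing): /k/ is a voiceless stop immediately after the nasal /m/, so it voices to [g]. /femkisvivso/ → femgisvivso.
Rule 2 (regressive voicing assimilation): /s/ precedes the voiced obstruent /v/, so it voices to [z] by assimilation. /v/ precedes the voiceless obstruent /s/, so it devoices to [f] by assimilation. /femgisvivso/ → femgizvifso.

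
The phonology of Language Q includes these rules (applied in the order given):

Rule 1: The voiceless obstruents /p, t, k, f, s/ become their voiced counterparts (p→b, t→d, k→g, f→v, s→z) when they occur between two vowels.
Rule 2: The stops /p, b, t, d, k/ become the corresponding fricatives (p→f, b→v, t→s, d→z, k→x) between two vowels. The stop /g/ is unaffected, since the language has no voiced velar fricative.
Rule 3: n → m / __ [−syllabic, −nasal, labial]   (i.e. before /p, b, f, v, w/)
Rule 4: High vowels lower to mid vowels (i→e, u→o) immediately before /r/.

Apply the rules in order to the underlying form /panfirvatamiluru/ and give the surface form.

pamfervazamiloru

Rule 1 (intervocalic voicing): /t/ is a voiceless obstruent between vowels /a/ and /a/, so it voices to [d]. /panfirvatamiluru/ → panfirvadamiluru.
Rule 2 (intervocalic spirantization): /d/ is a stop between vowels /a/ and /a/, so it spirantizes to the fricative [z]. /panfirvadamiluru/ → panfirvazamiluru.
Rule 3 (nasal place assimilation): /n/ precedes the labial consonant /f/, so it assimilates in place to [m]. /panfirvazamiluru/ → pamfirvazamiluru.
Rule 4 (pre-rhotic lowering): /i/ is a high vowel immediately before /r/, so it lowers to [e]. /u/ is a high vowel immediately before /r/, so it lowers to [o]. /pamfirvazamiluru/ → pamfervazamiloru.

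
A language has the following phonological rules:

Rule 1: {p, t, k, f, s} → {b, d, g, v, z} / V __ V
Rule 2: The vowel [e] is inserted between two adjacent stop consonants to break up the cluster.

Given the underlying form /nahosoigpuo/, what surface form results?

nahozoigepuo

Rule 1 (intervocalic voicing): /s/ is a voiceless obstruent between vowels /o/ and /o/, so it voices to [z]. /nahosoigpuo/ → nahozoigpuo.
Rule 2 (stop-cluster e-epenthesis): /g/ and /p/ form a stop–stop cluster, so [e] is inserted between them. /nahozoigpuo/ → nahozoigepuo.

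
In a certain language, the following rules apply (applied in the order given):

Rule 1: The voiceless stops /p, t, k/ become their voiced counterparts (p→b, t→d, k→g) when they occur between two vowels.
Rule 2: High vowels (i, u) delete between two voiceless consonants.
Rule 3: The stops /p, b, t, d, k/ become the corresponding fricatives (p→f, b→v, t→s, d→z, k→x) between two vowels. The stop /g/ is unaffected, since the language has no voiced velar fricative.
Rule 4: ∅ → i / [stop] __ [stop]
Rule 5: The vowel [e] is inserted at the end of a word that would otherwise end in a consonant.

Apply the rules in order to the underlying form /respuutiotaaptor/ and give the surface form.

respuuziozaapitore

Rule 1 (intervocalic voicing): /t/ is a voiceless stop between vowels /u/ and /i/, so it voices to [d]. /t/ is a voiceless stop between vowels /o/ and /a/, so it voices to [d]. /respuutiotaaptor/ → respuudiodaaptor.
Rule 2 (high vowel syncope): no segment meets the environment; /respuudiodaaptor/ is unchanged.
Rule 3 (intervocalic spirantization): /d/ is a stop between vowels /u/ and /i/, so it spirantizes to the fricative [z]. /d/ is a stop between vowels /o/ and /a/, so it spirantizes to the fricative [z]. /respuudiodaaptor/ → respuuziozaaptor.
Rule 4 (stop-cluster i-epenthesis): /p/ and /t/ form a stop–stop cluster, so [i] is inserted between them. /respuuziozaaptor/ → respuuziozaapitor.
Rule 5 (final e-epenthesis): the form ends in the consonant /r/, so [e] is inserted word-finally. /respuuziozaapitor/ → respuuziozaapitore.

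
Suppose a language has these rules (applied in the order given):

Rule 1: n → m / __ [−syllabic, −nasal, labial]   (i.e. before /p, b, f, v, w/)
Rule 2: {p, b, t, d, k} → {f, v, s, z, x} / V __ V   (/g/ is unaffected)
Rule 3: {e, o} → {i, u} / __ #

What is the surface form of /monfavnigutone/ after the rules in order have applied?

Rule 1 (nasal place assimilation): /n/ precedes the labial consonant /f/, so it assimilates in place to [m]. /monfavnigutone/ → momfavnigutone.
Rule 2 (intervocalic spirantization): /t/ is a stop between vowels /u/ and /o/, so it spirantizes to the fricative [s]. /momfavnigutone/ → momfavnigusone.
Rule 3 (final vowel raising): /e/ is a mid vowel in word-final position, so it raises to [i]. /momfavnigusone/ → momfavnigusoni.

momfavnigusoni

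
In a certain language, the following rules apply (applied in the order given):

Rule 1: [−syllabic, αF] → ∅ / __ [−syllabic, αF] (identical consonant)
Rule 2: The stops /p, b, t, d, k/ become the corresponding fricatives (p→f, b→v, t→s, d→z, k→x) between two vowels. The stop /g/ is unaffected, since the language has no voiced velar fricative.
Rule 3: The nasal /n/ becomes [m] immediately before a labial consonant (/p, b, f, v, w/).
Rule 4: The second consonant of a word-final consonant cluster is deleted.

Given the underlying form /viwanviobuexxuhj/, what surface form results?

Rule 1 (degemination): /xx/ is a geminate; the first /x/ deletes. /viwanviobuexxuhj/ → viwanviobuexuhj.
Rule 2 (intervocalic spirantization): /b/ is a stop between vowels /o/ and /u/, so it spirantizes to the fricative [v]. /viwanviobuexuhj/ → viwanviovuexuhj.
Rule 3 (nasal place assimilation): /n/ precedes the labial consonant /v/, so it assimilates in place to [m]. /viwanviovuexuhj/ → viwamviovuexuhj.
Rule 4 (final cluster simplification): /j/ is the second consonant of a word-final cluster /hj/, so it deletes. /viwamviovuexuhj/ → viwamviovuexuh.

viwamviovuexuh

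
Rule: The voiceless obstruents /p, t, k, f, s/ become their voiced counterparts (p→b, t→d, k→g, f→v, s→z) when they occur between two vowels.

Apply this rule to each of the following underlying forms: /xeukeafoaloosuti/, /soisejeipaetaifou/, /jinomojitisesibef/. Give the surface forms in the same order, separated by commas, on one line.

/xeukeafoaloosuti/: /k/ is a voiceless obstruent between vowels /u/ and /e/, so it voices to [g]. /f/ is a voiceless obstruent between vowels /a/ and /o/, so it voices to [v]. /s/ is a voiceless obstruent between vowels /o/ and /u/, so it voices to [z]. /t/ is a voiceless obstruent between vowels /u/ and /i/, so it voices to [d]. → [xeugeavoaloozudi].
/soisejeipaetaifou/: /s/ is a voiceless obstruent between vowels /i/ and /e/, so it voices to [z]. /p/ is a voiceless obstruent between vowels /i/ and /a/, so it voices to [b]. /t/ is a voiceless obstruent between vowels /e/ and /a/, so it voices to [d]. /f/ is a voiceless obstruent between vowels /i/ and /o/, so it voices to [v]. → [soizejeibaedaivou].
/jinomojitisesibef/: /t/ is a voiceless obstruent between vowels /i/ and /i/, so it voices to [d]. /s/ is a voiceless obstruent between vowels /i/ and /e/, so it voices to [z]. /s/ is a voiceless obstruent between vowels /e/ and /i/, so it voices to [z]. → [jinomojidizezibef].

xeugeavoaloozudi, soizejeibaedaivou, jinomojidizezibef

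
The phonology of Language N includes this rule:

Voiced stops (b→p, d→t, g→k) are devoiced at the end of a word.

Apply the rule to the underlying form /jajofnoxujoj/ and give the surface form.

jajofnoxujoj

No segment of /jajofnoxujoj/ meets the structural description of the rule, so the form surfaces unchanged.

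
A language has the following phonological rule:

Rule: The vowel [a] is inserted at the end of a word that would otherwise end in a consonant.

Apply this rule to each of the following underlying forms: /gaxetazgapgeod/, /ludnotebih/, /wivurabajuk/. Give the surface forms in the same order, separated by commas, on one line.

gaxetazgapgeoda, ludnotebiha, wivurabajuka

/gaxetazgapgeod/: the form ends in the consonant /d/, so [a] is inserted word-finally. → [gaxetazgapgeoda].
/ludnotebih/: the form ends in the consonant /h/, so [a] is inserted word-finally. → [ludnotebiha].
/wivurabajuk/: the form ends in the consonant /k/, so [a] is inserted word-finally. → [wivurabajuka].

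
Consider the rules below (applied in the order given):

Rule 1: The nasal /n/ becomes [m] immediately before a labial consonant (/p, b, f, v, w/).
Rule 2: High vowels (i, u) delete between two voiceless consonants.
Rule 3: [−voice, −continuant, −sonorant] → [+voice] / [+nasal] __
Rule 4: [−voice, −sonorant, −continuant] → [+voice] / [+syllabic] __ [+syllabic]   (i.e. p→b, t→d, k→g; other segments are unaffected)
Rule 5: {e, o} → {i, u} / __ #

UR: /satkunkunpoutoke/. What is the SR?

Rule 1 (nasal place assimilation): /n/ precedes the labial consonant /p/, so it assimilates in place to [m]. /satkunkunpoutoke/ → satkunkumpoutoke.
Rule 2 (high vowel syncope): no segment meets the environment; /satkunkumpoutoke/ is unchanged.
Rule 3 (post-nasal voicing): /k/ is a voiceless stop immediately after the nasal /n/, so it voices to [g]. /p/ is a voiceless stop immediately after the nasal /m/, so it voices to [b]. /satkunkumpoutoke/ → satkungumboutoke.
Rule 4 (intervocalic voicing): /t/ is a voiceless stop between vowels /u/ and /o/, so it voices to [d]. /k/ is a voiceless stop between vowels /o/ and /e/, so it voices to [g]. /satkungumboutoke/ → satkungumboudoge.
Rule 5 (final vowel raising): /e/ is a mid vowel in word-final position, so it raises to [i]. /satkungumboudoge/ → satkungumboudogi.

satkungumboudogi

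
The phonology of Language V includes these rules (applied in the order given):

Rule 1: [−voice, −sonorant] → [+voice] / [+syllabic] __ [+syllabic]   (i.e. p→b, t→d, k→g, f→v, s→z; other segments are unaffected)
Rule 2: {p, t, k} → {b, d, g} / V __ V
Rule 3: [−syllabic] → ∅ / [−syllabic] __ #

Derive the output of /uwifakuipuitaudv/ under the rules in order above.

uwivaguibuidaud

Rule 1 (intervocalic voicing): /f/ is a voiceless obstruent between vowels /i/ and /a/, so it voices to [v]. /k/ is a voiceless obstruent between vowels /a/ and /u/, so it voices to [g]. /p/ is a voiceless obstruent between vowels /i/ and /u/, so it voices to [b]. /t/ is a voiceless obstruent between vowels /i/ and /a/, so it voices to [d]. /uwifakuipuitaudv/ → uwivaguibuidaudv.
Rule 2 (intervocalic voicing): no segment meets the environment; /uwivaguibuidaudv/ is unchanged.
Rule 3 (final cluster simplification): /v/ is the second consonant of a word-final cluster /dv/, so it deletes. /uwivaguibuidaudv/ → uwivaguibuidaud.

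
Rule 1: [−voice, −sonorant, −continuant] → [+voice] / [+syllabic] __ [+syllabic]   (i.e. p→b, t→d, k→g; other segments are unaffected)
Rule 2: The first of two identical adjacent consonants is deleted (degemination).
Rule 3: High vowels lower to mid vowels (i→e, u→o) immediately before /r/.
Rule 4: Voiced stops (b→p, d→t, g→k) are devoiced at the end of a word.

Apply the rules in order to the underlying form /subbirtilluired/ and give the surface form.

Rule 1 (intervocalic voicing): no segment meets the environment; /subbirtilluired/ is unchanged.
Rule 2 (degemination): /bb/ is a geminate; the first /b/ deletes. /ll/ is a geminate; the first /l/ deletes. /subbirtilluired/ → subirtiluired.
Rule 3 (pre-rhotic lowering): /i/ is a high vowel immediately before /r/, so it lowers to [e]. /i/ is a high vowel immediately before /r/, so it lowers to [e]. /subirtiluired/ → subertiluered.
Rule 4 (final devoicing): /d/ is a voiced stop in word-final position, so it devoices to [t]. /subertiluered/ → subertilueret.

subertilueret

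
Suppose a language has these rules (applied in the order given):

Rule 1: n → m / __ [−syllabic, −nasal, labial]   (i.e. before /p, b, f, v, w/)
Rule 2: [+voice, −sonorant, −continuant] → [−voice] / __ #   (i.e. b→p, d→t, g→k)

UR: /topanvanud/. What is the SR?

Rule 1 (nasal place assimilation): /n/ precedes the labial consonant /v/, so it assimilates in place to [m]. /topanvanud/ → topamvanud.
Rule 2 (final devoicing): /d/ is a voiced stop in word-final position, so it devoices to [t]. /topamvanud/ → topamvanut.

topamvanut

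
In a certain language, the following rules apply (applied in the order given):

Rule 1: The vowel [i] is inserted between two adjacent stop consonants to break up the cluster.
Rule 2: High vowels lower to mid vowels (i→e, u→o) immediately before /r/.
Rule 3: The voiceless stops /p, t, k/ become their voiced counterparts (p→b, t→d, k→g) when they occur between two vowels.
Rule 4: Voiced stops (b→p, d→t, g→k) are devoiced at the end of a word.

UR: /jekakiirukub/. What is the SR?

jegagierugup

Rule 1 (stop-cluster i-epenthesis): no segment meets the environment; /jekakiirukub/ is unchanged.
Rule 2 (pre-rhotic lowering): /i/ is a high vowel immediately before /r/, so it lowers to [e]. /jekakiirukub/ → jekakierukub.
Rule 3 (intervocalic voicing): /k/ is a voiceless stop between vowels /e/ and /a/, so it voices to [g]. /k/ is a voiceless stop between vowels /a/ and /i/, so it voices to [g]. /k/ is a voiceless stop between vowels /u/ and /u/, so it voices to [g]. /jekakierukub/ → jegagierugub.
Rule 4 (final devoicing): /b/ is a voiced stop in word-final position, so it devoices to [p]. /jegagierugub/ → jegagierugup.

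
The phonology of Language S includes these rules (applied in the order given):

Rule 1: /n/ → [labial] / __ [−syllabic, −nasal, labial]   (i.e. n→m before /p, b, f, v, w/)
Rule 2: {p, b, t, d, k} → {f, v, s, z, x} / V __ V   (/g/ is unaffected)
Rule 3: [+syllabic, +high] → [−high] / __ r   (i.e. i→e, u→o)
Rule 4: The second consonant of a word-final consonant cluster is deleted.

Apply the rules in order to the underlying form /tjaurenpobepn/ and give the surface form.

Rule 1 (nasal place assimilation): /n/ precedes the labial consonant /p/, so it assimilates in place to [m]. /tjaurenpobepn/ → tjaurempobepn.
Rule 2 (intervocalic spirantization): /b/ is a stop between vowels /o/ and /e/, so it spirantizes to the fricative [v]. /tjaurempobepn/ → tjaurempovepn.
Rule 3 (pre-rhotic lowering): /u/ is a high vowel immediately before /r/, so it lowers to [o]. /tjaurempovepn/ → tjaorempovepn.
Rule 4 (final cluster simplification): /n/ is the second consonant of a word-final cluster /pn/, so it deletes. /tjaorempovepn/ → tjaorempovep.

tjaorempovep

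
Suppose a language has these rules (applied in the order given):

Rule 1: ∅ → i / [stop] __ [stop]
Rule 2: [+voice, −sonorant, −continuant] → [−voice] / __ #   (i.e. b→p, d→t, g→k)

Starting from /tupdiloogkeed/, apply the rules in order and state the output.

Rule 1 (stop-cluster i-epenthesis): /p/ and /d/ form a stop–stop cluster, so [i] is inserted between them. /g/ and /k/ form a stop–stop cluster, so [i] is inserted between them. /tupdiloogkeed/ → tupidiloogikeed.
Rule 2 (final devoicing): /d/ is a voiced stop in word-final position, so it devoices to [t]. /tupidiloogikeed/ → tupidiloogikeet.

tupidiloogikeet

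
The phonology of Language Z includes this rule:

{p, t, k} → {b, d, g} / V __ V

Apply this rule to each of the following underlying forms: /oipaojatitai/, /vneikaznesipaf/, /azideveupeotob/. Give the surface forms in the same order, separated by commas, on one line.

oibaojadidai, vneigaznesibaf, azideveubeodob

/oipaojatitai/: /p/ is a voiceless stop between vowels /i/ and /a/, so it voices to [b]. /t/ is a voiceless stop between vowels /a/ and /i/, so it voices to [d]. /t/ is a voiceless stop between vowels /i/ and /a/, so it voices to [d]. → [oibaojadidai].
/vneikaznesipaf/: /k/ is a voiceless stop between vowels /i/ and /a/, so it voices to [g]. /p/ is a voiceless stop between vowels /i/ and /a/, so it voices to [b]. → [vneigaznesibaf].
/azideveupeotob/: /p/ is a voiceless stop between vowels /u/ and /e/, so it voices to [b]. /t/ is a voiceless stop between vowels /o/ and /o/, so it voices to [d]. → [azideveubeodob].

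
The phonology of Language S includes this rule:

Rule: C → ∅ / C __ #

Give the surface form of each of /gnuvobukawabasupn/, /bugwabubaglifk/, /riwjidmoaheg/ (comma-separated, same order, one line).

gnuvobukawabasup, bugwabubaglif, riwjidmoaheg

/gnuvobukawabasupn/: /n/ is the second consonant of a word-final cluster /pn/, so it deletes. → [gnuvobukawabasup].
/bugwabubaglifk/: /k/ is the second consonant of a word-final cluster /fk/, so it deletes. → [bugwabubaglif].
/riwjidmoaheg/: the rule's environment is not met; surfaces unchanged as [riwjidmoaheg].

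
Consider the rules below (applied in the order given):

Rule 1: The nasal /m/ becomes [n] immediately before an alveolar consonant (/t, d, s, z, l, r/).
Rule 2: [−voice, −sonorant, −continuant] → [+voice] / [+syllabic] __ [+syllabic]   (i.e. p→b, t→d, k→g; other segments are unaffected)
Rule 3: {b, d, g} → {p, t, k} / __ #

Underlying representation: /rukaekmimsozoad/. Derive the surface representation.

Rule 1 (nasal place assimilation): /m/ precedes the alveolar consonant /s/, so it assimilates in place to [n]. /rukaekmimsozoad/ → rukaekminsozoad.
Rule 2 (intervocalic voicing): /k/ is a voiceless stop between vowels /u/ and /a/, so it voices to [g]. /rukaekminsozoad/ → rugaekminsozoad.
Rule 3 (final devoicing): /d/ is a voiced stop in word-final position, so it devoices to [t]. /rugaekminsozoad/ → rugaekminsozoat.

rugaekminsozoat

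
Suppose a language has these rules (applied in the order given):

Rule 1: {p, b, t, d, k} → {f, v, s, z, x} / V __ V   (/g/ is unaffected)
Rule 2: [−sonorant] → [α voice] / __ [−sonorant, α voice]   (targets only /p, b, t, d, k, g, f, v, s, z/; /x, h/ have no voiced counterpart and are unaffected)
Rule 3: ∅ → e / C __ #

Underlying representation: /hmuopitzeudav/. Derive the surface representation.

Rule 1 (intervocalic spirantization): /p/ is a stop between vowels /o/ and /i/, so it spirantizes to the fricative [f]. /d/ is a stop between vowels /u/ and /a/, so it spirantizes to the fricative [z]. /hmuopitzeudav/ → hmuofitzeuzav.
Rule 2 (regressive voicing assimilation): /t/ precedes the voiced obstruent /z/, so it voices to [d] by assimilation. /hmuofitzeuzav/ → hmuofidzeuzav.
Rule 3 (final e-epenthesis): the form ends in the consonant /v/, so [e] is inserted word-finally. /hmuofidzeuzav/ → hmuofidzeuzave.

hmuofidzeuzave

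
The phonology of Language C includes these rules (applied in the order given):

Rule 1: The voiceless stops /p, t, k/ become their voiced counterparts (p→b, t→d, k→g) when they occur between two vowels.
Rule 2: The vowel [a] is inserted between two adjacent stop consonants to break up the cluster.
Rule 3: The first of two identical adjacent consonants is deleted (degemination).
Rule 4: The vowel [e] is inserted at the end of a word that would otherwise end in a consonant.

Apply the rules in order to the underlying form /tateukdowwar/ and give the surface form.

tadeukadoware

Rule 1 (intervocalic voicing): /t/ is a voiceless stop between vowels /a/ and /e/, so it voices to [d]. /tateukdowwar/ → tadeukdowwar.
Rule 2 (stop-cluster a-epenthesis): /k/ and /d/ form a stop–stop cluster, so [a] is inserted between them. /tadeukdowwar/ → tadeukadowwar.
Rule 3 (degemination): /ww/ is a geminate; the first /w/ deletes. /tadeukadowwar/ → tadeukadowar.
Rule 4 (final e-epenthesis): the form ends in the consonant /r/, so [e] is inserted word-finally. /tadeukadowar/ → tadeukadoware.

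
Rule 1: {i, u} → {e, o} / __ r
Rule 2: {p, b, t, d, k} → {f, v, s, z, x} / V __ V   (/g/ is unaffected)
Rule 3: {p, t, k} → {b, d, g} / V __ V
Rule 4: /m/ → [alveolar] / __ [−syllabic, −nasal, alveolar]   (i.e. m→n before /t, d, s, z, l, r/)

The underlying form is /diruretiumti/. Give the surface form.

Rule 1 (pre-rhotic lowering): /i/ is a high vowel immediately before /r/, so it lowers to [e]. /u/ is a high vowel immediately before /r/, so it lowers to [o]. /diruretiumti/ → deroretiumti.
Rule 2 (intervocalic spirantization): /t/ is a stop between vowels /e/ and /i/, so it spirantizes to the fricative [s]. /deroretiumti/ → deroresiumti.
Rule 3 (intervocalic voicing): no segment meets the environment; /deroresiumti/ is unchanged.
Rule 4 (nasal place assimilation): /m/ precedes the alveolar consonant /t/, so it assimilates in place to [n]. /deroresiumti/ → deroresiunti.

deroresiunti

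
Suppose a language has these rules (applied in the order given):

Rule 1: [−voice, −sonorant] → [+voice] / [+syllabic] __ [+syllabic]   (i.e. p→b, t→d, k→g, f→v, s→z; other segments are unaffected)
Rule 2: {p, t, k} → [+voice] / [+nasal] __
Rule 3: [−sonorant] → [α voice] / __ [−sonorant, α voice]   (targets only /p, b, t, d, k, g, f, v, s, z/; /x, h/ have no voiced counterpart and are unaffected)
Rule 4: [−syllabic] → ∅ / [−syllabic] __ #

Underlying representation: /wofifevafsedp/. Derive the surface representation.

Rule 1 (intervocalic voicing): /f/ is a voiceless obstruent between vowels /o/ and /i/, so it voices to [v]. /f/ is a voiceless obstruent between vowels /i/ and /e/, so it voices to [v]. /wofifevafsedp/ → wovivevafsedp.
Rule 2 (post-nasal voicing): no segment meets the environment; /wovivevafsedp/ is unchanged.
Rule 3 (regressive voicing assimilation): /d/ precedes the voiceless obstruent /p/, so it devoices to [t] by assimilation. /wovivevafsedp/ → wovivevafsetp.
Rule 4 (final cluster simplification): /p/ is the second consonant of a word-final cluster /tp/, so it deletes. /wovivevafsetp/ → wovivevafset.

wovivevafset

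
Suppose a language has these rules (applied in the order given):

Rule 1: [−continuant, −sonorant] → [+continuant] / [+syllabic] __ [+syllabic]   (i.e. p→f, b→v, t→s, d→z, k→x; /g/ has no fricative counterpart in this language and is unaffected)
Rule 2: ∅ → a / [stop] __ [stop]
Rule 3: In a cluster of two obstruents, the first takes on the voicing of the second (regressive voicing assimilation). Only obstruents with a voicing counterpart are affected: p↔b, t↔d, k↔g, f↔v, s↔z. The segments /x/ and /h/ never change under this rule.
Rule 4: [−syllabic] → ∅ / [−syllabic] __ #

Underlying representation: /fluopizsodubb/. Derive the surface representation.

fluofissozubab

Rule 1 (intervocalic spirantization): /p/ is a stop between vowels /o/ and /i/, so it spirantizes to the fricative [f]. /d/ is a stop between vowels /o/ and /u/, so it spirantizes to the fricative [z]. /fluopizsodubb/ → fluofizsozubb.
Rule 2 (stop-cluster a-epenthesis): /b/ and /b/ form a stop–stop cluster, so [a] is inserted between them. /fluofizsozubb/ → fluofizsozubab.
Rule 3 (regressive voicing assimilation): /z/ precedes the voiceless obstruent /s/, so it devoices to [s] by assimilation. /fluofizsozubab/ → fluofissozubab.
Rule 4 (final cluster simplification): no segment meets the environment; /fluofissozubab/ is unchanged.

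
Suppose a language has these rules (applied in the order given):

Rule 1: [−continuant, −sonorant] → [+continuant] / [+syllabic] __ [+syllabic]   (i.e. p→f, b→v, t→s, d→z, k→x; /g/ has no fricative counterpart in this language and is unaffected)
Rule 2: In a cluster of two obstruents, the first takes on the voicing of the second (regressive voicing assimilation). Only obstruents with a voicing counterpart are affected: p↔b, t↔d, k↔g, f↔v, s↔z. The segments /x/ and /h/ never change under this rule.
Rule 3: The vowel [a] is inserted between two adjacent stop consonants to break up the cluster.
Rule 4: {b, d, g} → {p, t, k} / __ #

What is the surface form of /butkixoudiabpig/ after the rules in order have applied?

butakixouziapapik

Rule 1 (intervocalic spirantization): /d/ is a stop between vowels /u/ and /i/, so it spirantizes to the fricative [z]. /butkixoudiabpig/ → butkixouziabpig.
Rule 2 (regressive voicing assimilation): /b/ precedes the voiceless obstruent /p/, so it devoices to [p] by assimilation. /butkixouziabpig/ → butkixouziappig.
Rule 3 (stop-cluster a-epenthesis): /t/ and /k/ form a stop–stop cluster, so [a] is inserted between them. /p/ and /p/ form a stop–stop cluster, so [a] is inserted between them. /butkixouziappig/ → butakixouziapapig.
Rule 4 (final devoicing): /g/ is a voiced stop in word-final position, so it devoices to [k]. /butakixouziapapig/ → butakixouziapapik.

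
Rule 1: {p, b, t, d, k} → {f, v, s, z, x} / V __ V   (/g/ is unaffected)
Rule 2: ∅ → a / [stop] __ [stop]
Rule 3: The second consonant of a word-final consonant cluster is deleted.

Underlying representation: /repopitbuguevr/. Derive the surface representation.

Rule 1 (intervocalic spirantization): /p/ is a stop between vowels /e/ and /o/, so it spirantizes to the fricative [f]. /p/ is a stop between vowels /o/ and /i/, so it spirantizes to the fricative [f]. /repopitbuguevr/ → refofitbuguevr.
Rule 2 (stop-cluster a-epenthesis): /t/ and /b/ form a stop–stop cluster, so [a] is inserted between them. /refofitbuguevr/ → refofitabuguevr.
Rule 3 (final cluster simplification): /r/ is the second consonant of a word-final cluster /vr/, so it deletes. /refofitabuguevr/ → refofitabuguev.

refofitabuguev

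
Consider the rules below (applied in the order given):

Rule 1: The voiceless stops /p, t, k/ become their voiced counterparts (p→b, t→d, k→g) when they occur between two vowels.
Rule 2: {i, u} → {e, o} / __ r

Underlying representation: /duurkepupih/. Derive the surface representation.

Rule 1 (intervocalic voicing): /p/ is a voiceless stop between vowels /e/ and /u/, so it voices to [b]. /p/ is a voiceless stop between vowels /u/ and /i/, so it voices to [b]. /duurkepupih/ → duurkebubih.
Rule 2 (pre-rhotic lowering): /u/ is a high vowel immediately before /r/, so it lowers to [o]. /duurkebubih/ → duorkebubih.

duorkebubih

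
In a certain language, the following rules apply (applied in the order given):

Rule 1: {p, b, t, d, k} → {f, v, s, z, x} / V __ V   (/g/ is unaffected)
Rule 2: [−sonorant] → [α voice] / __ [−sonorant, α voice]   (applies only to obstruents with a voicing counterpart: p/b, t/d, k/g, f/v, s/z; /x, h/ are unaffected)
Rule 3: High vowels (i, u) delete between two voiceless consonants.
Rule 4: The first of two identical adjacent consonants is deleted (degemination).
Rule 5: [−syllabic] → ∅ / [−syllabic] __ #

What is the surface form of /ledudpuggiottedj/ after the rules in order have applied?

Rule 1 (intervocalic spirantization): /d/ is a stop between vowels /e/ and /u/, so it spirantizes to the fricative [z]. /ledudpuggiottedj/ → lezudpuggiottedj.
Rule 2 (regressive voicing assimilation): /d/ precedes the voiceless obstruent /p/, so it devoices to [t] by assimilation. /lezudpuggiottedj/ → lezutpuggiottedj.
Rule 3 (high vowel syncope): no segment meets the environment; /lezutpuggiottedj/ is unchanged.
Rule 4 (degemination): /gg/ is a geminate; the first /g/ deletes. /tt/ is a geminate; the first /t/ deletes. /lezutpuggiottedj/ → lezutpugiotedj.
Rule 5 (final cluster simplification): /j/ is the second consonant of a word-final cluster /dj/, so it deletes. /lezutpugiotedj/ → lezutpugioted.

lezutpugioted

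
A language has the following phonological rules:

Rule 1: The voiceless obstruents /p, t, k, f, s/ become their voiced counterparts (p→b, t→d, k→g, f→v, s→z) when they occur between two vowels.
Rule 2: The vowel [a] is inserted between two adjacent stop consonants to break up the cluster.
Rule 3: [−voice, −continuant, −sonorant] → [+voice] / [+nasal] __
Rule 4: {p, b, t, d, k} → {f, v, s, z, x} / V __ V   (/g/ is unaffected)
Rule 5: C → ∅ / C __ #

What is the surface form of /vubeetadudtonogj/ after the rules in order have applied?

vuveezazuzasonog

Rule 1 (intervocalic voicing): /t/ is a voiceless obstruent between vowels /e/ and /a/, so it voices to [d]. /vubeetadudtonogj/ → vubeedadudtonogj.
Rule 2 (stop-cluster a-epenthesis): /d/ and /t/ form a stop–stop cluster, so [a] is inserted between them. /vubeedadudtonogj/ → vubeedadudatonogj.
Rule 3 (post-nasal voicing): no segment meets the environment; /vubeedadudatonogj/ is unchanged.
Rule 4 (intervocalic spirantization): /b/ is a stop between vowels /u/ and /e/, so it spirantizes to the fricative [v]. /d/ is a stop between vowels /e/ and /a/, so it spirantizes to the fricative [z]. /d/ is a stop between vowels /a/ and /u/, so it spirantizes to the fricative [z]. /d/ is a stop between vowels /u/ and /a/, so it spirantizes to the fricative [z]. /t/ is a stop between vowels /a/ and /o/, so it spirantizes to the fricative [s]. /vubeedadudatonogj/ → vuveezazuzasonogj.
Rule 5 (final cluster simplification): /j/ is the second consonant of a word-final cluster /gj/, so it deletes. /vuveezazuzasonogj/ → vuveezazuzasonog.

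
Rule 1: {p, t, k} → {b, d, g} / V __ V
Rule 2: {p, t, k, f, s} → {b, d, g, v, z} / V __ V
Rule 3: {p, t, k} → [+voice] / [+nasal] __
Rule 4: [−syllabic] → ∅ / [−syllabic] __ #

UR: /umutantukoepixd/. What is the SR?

Rule 1 (intervocalic voicing): /t/ is a voiceless stop between vowels /u/ and /a/, so it voices to [d]. /k/ is a voiceless stop between vowels /u/ and /o/, so it voices to [g]. /p/ is a voiceless stop between vowels /e/ and /i/, so it voices to [b]. /umutantukoepixd/ → umudantugoebixd.
Rule 2 (intervocalic voicing): no segment meets the environment; /umudantugoebixd/ is unchanged.
Rule 3 (post-nasal voicing): /t/ is a voiceless stop immediately after the nasal /n/, so it voices to [d]. /umudantugoebixd/ → umudandugoebixd.
Rule 4 (final cluster simplification): /d/ is the second consonant of a word-final cluster /xd/, so it deletes. /umudandugoebixd/ → umudandugoebix.

umudandugoebix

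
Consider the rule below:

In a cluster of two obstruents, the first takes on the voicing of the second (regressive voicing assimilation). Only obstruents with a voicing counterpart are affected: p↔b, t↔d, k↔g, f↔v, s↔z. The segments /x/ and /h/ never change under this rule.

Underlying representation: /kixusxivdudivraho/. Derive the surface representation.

No segment of /kixusxivdudivraho/ meets the structural description of the rule, so the form surfaces unchanged.

kixusxivdudivraho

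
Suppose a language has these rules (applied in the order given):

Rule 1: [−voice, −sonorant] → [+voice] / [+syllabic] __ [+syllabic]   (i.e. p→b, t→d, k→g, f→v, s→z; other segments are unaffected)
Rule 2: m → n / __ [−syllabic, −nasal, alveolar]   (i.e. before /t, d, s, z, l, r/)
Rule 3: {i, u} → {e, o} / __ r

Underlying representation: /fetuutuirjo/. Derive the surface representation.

Rule 1 (intervocalic voicing): /t/ is a voiceless obstruent between vowels /e/ and /u/, so it voices to [d]. /t/ is a voiceless obstruent between vowels /u/ and /u/, so it voices to [d]. /fetuutuirjo/ → feduuduirjo.
Rule 2 (nasal place assimilation): no segment meets the environment; /feduuduirjo/ is unchanged.
Rule 3 (pre-rhotic lowering): /i/ is a high vowel immediately before /r/, so it lowers to [e]. /feduuduirjo/ → feduuduerjo.

feduuduerjo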